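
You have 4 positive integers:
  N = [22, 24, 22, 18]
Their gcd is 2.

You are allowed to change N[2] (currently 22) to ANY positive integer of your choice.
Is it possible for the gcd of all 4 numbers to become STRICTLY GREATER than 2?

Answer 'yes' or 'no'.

Current gcd = 2
gcd of all OTHER numbers (without N[2]=22): gcd([22, 24, 18]) = 2
The new gcd after any change is gcd(2, new_value).
This can be at most 2.
Since 2 = old gcd 2, the gcd can only stay the same or decrease.

Answer: no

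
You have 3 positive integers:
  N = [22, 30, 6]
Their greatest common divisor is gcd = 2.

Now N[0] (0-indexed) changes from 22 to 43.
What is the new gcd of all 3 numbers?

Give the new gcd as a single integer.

Answer: 1

Derivation:
Numbers: [22, 30, 6], gcd = 2
Change: index 0, 22 -> 43
gcd of the OTHER numbers (without index 0): gcd([30, 6]) = 6
New gcd = gcd(g_others, new_val) = gcd(6, 43) = 1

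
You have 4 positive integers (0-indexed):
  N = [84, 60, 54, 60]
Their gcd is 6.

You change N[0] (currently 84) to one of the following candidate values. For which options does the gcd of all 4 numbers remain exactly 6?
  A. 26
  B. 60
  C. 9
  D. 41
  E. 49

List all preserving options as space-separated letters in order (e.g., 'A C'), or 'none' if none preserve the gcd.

Answer: B

Derivation:
Old gcd = 6; gcd of others (without N[0]) = 6
New gcd for candidate v: gcd(6, v). Preserves old gcd iff gcd(6, v) = 6.
  Option A: v=26, gcd(6,26)=2 -> changes
  Option B: v=60, gcd(6,60)=6 -> preserves
  Option C: v=9, gcd(6,9)=3 -> changes
  Option D: v=41, gcd(6,41)=1 -> changes
  Option E: v=49, gcd(6,49)=1 -> changes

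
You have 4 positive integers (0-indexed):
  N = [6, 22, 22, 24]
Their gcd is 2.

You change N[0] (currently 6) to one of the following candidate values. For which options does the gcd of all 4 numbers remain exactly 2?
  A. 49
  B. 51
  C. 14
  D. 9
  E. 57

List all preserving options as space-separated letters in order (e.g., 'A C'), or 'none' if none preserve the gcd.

Answer: C

Derivation:
Old gcd = 2; gcd of others (without N[0]) = 2
New gcd for candidate v: gcd(2, v). Preserves old gcd iff gcd(2, v) = 2.
  Option A: v=49, gcd(2,49)=1 -> changes
  Option B: v=51, gcd(2,51)=1 -> changes
  Option C: v=14, gcd(2,14)=2 -> preserves
  Option D: v=9, gcd(2,9)=1 -> changes
  Option E: v=57, gcd(2,57)=1 -> changes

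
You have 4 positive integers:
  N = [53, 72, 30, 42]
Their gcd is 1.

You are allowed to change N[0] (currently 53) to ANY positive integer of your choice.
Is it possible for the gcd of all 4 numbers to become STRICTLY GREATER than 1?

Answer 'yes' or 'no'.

Current gcd = 1
gcd of all OTHER numbers (without N[0]=53): gcd([72, 30, 42]) = 6
The new gcd after any change is gcd(6, new_value).
This can be at most 6.
Since 6 > old gcd 1, the gcd CAN increase (e.g., set N[0] = 6).

Answer: yes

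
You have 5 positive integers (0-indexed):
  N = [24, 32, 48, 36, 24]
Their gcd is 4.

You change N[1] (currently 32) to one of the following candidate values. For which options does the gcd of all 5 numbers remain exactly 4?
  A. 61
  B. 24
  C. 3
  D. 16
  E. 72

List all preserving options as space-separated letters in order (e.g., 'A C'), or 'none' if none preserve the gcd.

Answer: D

Derivation:
Old gcd = 4; gcd of others (without N[1]) = 12
New gcd for candidate v: gcd(12, v). Preserves old gcd iff gcd(12, v) = 4.
  Option A: v=61, gcd(12,61)=1 -> changes
  Option B: v=24, gcd(12,24)=12 -> changes
  Option C: v=3, gcd(12,3)=3 -> changes
  Option D: v=16, gcd(12,16)=4 -> preserves
  Option E: v=72, gcd(12,72)=12 -> changes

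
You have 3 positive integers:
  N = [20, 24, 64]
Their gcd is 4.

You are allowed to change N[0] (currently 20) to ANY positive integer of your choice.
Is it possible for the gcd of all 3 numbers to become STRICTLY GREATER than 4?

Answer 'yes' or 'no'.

Answer: yes

Derivation:
Current gcd = 4
gcd of all OTHER numbers (without N[0]=20): gcd([24, 64]) = 8
The new gcd after any change is gcd(8, new_value).
This can be at most 8.
Since 8 > old gcd 4, the gcd CAN increase (e.g., set N[0] = 8).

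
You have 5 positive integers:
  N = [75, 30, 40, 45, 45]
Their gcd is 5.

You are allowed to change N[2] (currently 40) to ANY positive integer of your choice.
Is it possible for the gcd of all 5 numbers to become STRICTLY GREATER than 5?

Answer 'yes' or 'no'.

Current gcd = 5
gcd of all OTHER numbers (without N[2]=40): gcd([75, 30, 45, 45]) = 15
The new gcd after any change is gcd(15, new_value).
This can be at most 15.
Since 15 > old gcd 5, the gcd CAN increase (e.g., set N[2] = 15).

Answer: yes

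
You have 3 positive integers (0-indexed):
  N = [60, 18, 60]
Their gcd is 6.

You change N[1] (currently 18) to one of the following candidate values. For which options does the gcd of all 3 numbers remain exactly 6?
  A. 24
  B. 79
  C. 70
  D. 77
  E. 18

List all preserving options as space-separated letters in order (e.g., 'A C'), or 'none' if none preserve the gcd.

Old gcd = 6; gcd of others (without N[1]) = 60
New gcd for candidate v: gcd(60, v). Preserves old gcd iff gcd(60, v) = 6.
  Option A: v=24, gcd(60,24)=12 -> changes
  Option B: v=79, gcd(60,79)=1 -> changes
  Option C: v=70, gcd(60,70)=10 -> changes
  Option D: v=77, gcd(60,77)=1 -> changes
  Option E: v=18, gcd(60,18)=6 -> preserves

Answer: E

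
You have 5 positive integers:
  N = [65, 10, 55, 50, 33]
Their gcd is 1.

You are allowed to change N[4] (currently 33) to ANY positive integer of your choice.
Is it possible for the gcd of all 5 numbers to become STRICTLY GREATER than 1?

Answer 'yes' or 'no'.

Answer: yes

Derivation:
Current gcd = 1
gcd of all OTHER numbers (without N[4]=33): gcd([65, 10, 55, 50]) = 5
The new gcd after any change is gcd(5, new_value).
This can be at most 5.
Since 5 > old gcd 1, the gcd CAN increase (e.g., set N[4] = 5).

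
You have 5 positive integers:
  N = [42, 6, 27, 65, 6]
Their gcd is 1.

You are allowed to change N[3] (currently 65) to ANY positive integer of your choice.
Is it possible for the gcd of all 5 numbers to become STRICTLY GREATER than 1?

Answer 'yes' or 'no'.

Current gcd = 1
gcd of all OTHER numbers (without N[3]=65): gcd([42, 6, 27, 6]) = 3
The new gcd after any change is gcd(3, new_value).
This can be at most 3.
Since 3 > old gcd 1, the gcd CAN increase (e.g., set N[3] = 3).

Answer: yes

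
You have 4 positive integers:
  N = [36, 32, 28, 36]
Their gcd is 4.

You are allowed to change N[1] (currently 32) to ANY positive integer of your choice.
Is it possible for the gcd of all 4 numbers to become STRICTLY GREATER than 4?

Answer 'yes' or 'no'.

Answer: no

Derivation:
Current gcd = 4
gcd of all OTHER numbers (without N[1]=32): gcd([36, 28, 36]) = 4
The new gcd after any change is gcd(4, new_value).
This can be at most 4.
Since 4 = old gcd 4, the gcd can only stay the same or decrease.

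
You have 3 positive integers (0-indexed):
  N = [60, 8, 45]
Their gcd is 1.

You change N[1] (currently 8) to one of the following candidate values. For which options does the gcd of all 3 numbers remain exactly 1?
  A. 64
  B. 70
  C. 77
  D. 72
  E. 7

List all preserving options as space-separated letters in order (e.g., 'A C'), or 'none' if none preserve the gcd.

Answer: A C E

Derivation:
Old gcd = 1; gcd of others (without N[1]) = 15
New gcd for candidate v: gcd(15, v). Preserves old gcd iff gcd(15, v) = 1.
  Option A: v=64, gcd(15,64)=1 -> preserves
  Option B: v=70, gcd(15,70)=5 -> changes
  Option C: v=77, gcd(15,77)=1 -> preserves
  Option D: v=72, gcd(15,72)=3 -> changes
  Option E: v=7, gcd(15,7)=1 -> preserves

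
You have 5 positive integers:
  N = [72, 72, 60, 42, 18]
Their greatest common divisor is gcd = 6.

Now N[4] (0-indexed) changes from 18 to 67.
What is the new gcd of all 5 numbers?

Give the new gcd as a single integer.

Answer: 1

Derivation:
Numbers: [72, 72, 60, 42, 18], gcd = 6
Change: index 4, 18 -> 67
gcd of the OTHER numbers (without index 4): gcd([72, 72, 60, 42]) = 6
New gcd = gcd(g_others, new_val) = gcd(6, 67) = 1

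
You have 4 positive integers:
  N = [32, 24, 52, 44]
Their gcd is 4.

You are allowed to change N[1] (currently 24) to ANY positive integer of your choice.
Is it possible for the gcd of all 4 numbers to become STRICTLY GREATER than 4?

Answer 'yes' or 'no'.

Current gcd = 4
gcd of all OTHER numbers (without N[1]=24): gcd([32, 52, 44]) = 4
The new gcd after any change is gcd(4, new_value).
This can be at most 4.
Since 4 = old gcd 4, the gcd can only stay the same or decrease.

Answer: no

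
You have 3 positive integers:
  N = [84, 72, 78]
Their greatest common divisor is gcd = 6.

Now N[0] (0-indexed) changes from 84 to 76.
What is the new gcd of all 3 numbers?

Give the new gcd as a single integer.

Numbers: [84, 72, 78], gcd = 6
Change: index 0, 84 -> 76
gcd of the OTHER numbers (without index 0): gcd([72, 78]) = 6
New gcd = gcd(g_others, new_val) = gcd(6, 76) = 2

Answer: 2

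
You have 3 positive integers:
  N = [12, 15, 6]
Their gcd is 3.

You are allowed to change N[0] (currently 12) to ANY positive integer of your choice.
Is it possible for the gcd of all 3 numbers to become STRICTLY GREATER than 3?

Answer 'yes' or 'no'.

Answer: no

Derivation:
Current gcd = 3
gcd of all OTHER numbers (without N[0]=12): gcd([15, 6]) = 3
The new gcd after any change is gcd(3, new_value).
This can be at most 3.
Since 3 = old gcd 3, the gcd can only stay the same or decrease.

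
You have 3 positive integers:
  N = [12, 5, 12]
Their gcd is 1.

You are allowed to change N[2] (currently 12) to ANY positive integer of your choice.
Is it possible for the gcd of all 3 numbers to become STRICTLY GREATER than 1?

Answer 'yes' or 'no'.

Current gcd = 1
gcd of all OTHER numbers (without N[2]=12): gcd([12, 5]) = 1
The new gcd after any change is gcd(1, new_value).
This can be at most 1.
Since 1 = old gcd 1, the gcd can only stay the same or decrease.

Answer: no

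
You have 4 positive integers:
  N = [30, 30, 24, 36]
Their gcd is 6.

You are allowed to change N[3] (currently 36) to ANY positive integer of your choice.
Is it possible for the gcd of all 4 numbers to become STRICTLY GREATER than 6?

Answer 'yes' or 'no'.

Answer: no

Derivation:
Current gcd = 6
gcd of all OTHER numbers (without N[3]=36): gcd([30, 30, 24]) = 6
The new gcd after any change is gcd(6, new_value).
This can be at most 6.
Since 6 = old gcd 6, the gcd can only stay the same or decrease.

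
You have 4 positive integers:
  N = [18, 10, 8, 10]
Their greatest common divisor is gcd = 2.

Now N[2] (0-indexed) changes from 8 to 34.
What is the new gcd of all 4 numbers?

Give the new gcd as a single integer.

Answer: 2

Derivation:
Numbers: [18, 10, 8, 10], gcd = 2
Change: index 2, 8 -> 34
gcd of the OTHER numbers (without index 2): gcd([18, 10, 10]) = 2
New gcd = gcd(g_others, new_val) = gcd(2, 34) = 2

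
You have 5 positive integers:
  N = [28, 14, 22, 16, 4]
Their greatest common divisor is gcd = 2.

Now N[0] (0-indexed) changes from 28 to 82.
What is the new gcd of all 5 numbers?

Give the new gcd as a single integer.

Answer: 2

Derivation:
Numbers: [28, 14, 22, 16, 4], gcd = 2
Change: index 0, 28 -> 82
gcd of the OTHER numbers (without index 0): gcd([14, 22, 16, 4]) = 2
New gcd = gcd(g_others, new_val) = gcd(2, 82) = 2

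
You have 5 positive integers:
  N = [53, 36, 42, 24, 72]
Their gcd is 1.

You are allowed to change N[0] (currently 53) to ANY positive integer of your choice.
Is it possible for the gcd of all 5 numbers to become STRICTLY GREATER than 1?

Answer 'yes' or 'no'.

Current gcd = 1
gcd of all OTHER numbers (without N[0]=53): gcd([36, 42, 24, 72]) = 6
The new gcd after any change is gcd(6, new_value).
This can be at most 6.
Since 6 > old gcd 1, the gcd CAN increase (e.g., set N[0] = 6).

Answer: yes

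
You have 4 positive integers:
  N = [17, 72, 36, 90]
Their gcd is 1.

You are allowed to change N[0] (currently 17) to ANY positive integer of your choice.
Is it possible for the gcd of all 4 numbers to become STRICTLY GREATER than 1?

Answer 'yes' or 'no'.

Answer: yes

Derivation:
Current gcd = 1
gcd of all OTHER numbers (without N[0]=17): gcd([72, 36, 90]) = 18
The new gcd after any change is gcd(18, new_value).
This can be at most 18.
Since 18 > old gcd 1, the gcd CAN increase (e.g., set N[0] = 18).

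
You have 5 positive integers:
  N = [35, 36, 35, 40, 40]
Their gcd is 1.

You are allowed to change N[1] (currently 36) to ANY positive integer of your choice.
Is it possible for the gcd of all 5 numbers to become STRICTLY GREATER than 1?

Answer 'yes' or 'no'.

Current gcd = 1
gcd of all OTHER numbers (without N[1]=36): gcd([35, 35, 40, 40]) = 5
The new gcd after any change is gcd(5, new_value).
This can be at most 5.
Since 5 > old gcd 1, the gcd CAN increase (e.g., set N[1] = 5).

Answer: yes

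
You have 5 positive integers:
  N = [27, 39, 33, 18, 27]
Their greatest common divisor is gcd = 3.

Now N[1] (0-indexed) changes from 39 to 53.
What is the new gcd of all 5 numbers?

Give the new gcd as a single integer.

Numbers: [27, 39, 33, 18, 27], gcd = 3
Change: index 1, 39 -> 53
gcd of the OTHER numbers (without index 1): gcd([27, 33, 18, 27]) = 3
New gcd = gcd(g_others, new_val) = gcd(3, 53) = 1

Answer: 1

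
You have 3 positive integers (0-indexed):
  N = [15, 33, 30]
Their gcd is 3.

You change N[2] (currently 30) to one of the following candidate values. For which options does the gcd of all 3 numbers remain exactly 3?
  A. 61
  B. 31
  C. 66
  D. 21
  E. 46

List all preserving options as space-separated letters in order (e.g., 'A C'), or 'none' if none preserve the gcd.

Answer: C D

Derivation:
Old gcd = 3; gcd of others (without N[2]) = 3
New gcd for candidate v: gcd(3, v). Preserves old gcd iff gcd(3, v) = 3.
  Option A: v=61, gcd(3,61)=1 -> changes
  Option B: v=31, gcd(3,31)=1 -> changes
  Option C: v=66, gcd(3,66)=3 -> preserves
  Option D: v=21, gcd(3,21)=3 -> preserves
  Option E: v=46, gcd(3,46)=1 -> changes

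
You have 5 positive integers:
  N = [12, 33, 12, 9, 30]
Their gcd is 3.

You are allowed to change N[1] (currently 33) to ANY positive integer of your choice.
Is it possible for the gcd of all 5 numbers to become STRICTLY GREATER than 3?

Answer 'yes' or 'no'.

Current gcd = 3
gcd of all OTHER numbers (without N[1]=33): gcd([12, 12, 9, 30]) = 3
The new gcd after any change is gcd(3, new_value).
This can be at most 3.
Since 3 = old gcd 3, the gcd can only stay the same or decrease.

Answer: no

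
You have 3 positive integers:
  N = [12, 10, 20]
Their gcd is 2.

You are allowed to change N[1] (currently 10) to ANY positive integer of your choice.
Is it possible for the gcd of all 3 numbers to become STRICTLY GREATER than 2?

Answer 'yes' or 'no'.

Current gcd = 2
gcd of all OTHER numbers (without N[1]=10): gcd([12, 20]) = 4
The new gcd after any change is gcd(4, new_value).
This can be at most 4.
Since 4 > old gcd 2, the gcd CAN increase (e.g., set N[1] = 4).

Answer: yes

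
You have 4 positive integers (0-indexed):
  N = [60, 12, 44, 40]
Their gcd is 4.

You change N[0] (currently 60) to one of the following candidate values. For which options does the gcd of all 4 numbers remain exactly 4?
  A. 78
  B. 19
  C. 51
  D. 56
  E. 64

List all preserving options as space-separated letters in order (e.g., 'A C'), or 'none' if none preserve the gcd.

Old gcd = 4; gcd of others (without N[0]) = 4
New gcd for candidate v: gcd(4, v). Preserves old gcd iff gcd(4, v) = 4.
  Option A: v=78, gcd(4,78)=2 -> changes
  Option B: v=19, gcd(4,19)=1 -> changes
  Option C: v=51, gcd(4,51)=1 -> changes
  Option D: v=56, gcd(4,56)=4 -> preserves
  Option E: v=64, gcd(4,64)=4 -> preserves

Answer: D E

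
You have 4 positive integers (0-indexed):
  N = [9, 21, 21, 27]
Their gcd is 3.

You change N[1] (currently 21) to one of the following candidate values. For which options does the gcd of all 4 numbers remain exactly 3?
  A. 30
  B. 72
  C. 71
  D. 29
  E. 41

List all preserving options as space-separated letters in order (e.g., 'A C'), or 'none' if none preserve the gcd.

Answer: A B

Derivation:
Old gcd = 3; gcd of others (without N[1]) = 3
New gcd for candidate v: gcd(3, v). Preserves old gcd iff gcd(3, v) = 3.
  Option A: v=30, gcd(3,30)=3 -> preserves
  Option B: v=72, gcd(3,72)=3 -> preserves
  Option C: v=71, gcd(3,71)=1 -> changes
  Option D: v=29, gcd(3,29)=1 -> changes
  Option E: v=41, gcd(3,41)=1 -> changes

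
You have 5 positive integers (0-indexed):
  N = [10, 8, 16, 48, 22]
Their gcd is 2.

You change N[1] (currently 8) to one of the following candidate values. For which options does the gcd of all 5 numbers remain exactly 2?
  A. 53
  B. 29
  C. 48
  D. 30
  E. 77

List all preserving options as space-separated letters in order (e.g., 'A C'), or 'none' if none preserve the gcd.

Old gcd = 2; gcd of others (without N[1]) = 2
New gcd for candidate v: gcd(2, v). Preserves old gcd iff gcd(2, v) = 2.
  Option A: v=53, gcd(2,53)=1 -> changes
  Option B: v=29, gcd(2,29)=1 -> changes
  Option C: v=48, gcd(2,48)=2 -> preserves
  Option D: v=30, gcd(2,30)=2 -> preserves
  Option E: v=77, gcd(2,77)=1 -> changes

Answer: C D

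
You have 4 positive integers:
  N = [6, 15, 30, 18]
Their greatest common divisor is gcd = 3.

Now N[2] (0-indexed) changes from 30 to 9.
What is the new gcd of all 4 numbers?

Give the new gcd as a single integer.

Answer: 3

Derivation:
Numbers: [6, 15, 30, 18], gcd = 3
Change: index 2, 30 -> 9
gcd of the OTHER numbers (without index 2): gcd([6, 15, 18]) = 3
New gcd = gcd(g_others, new_val) = gcd(3, 9) = 3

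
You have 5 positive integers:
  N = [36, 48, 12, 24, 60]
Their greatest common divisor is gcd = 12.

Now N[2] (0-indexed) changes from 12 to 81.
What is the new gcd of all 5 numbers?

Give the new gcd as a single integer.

Numbers: [36, 48, 12, 24, 60], gcd = 12
Change: index 2, 12 -> 81
gcd of the OTHER numbers (without index 2): gcd([36, 48, 24, 60]) = 12
New gcd = gcd(g_others, new_val) = gcd(12, 81) = 3

Answer: 3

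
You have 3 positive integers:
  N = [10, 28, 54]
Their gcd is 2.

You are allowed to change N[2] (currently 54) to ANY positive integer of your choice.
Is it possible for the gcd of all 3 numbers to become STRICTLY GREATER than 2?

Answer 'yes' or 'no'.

Answer: no

Derivation:
Current gcd = 2
gcd of all OTHER numbers (without N[2]=54): gcd([10, 28]) = 2
The new gcd after any change is gcd(2, new_value).
This can be at most 2.
Since 2 = old gcd 2, the gcd can only stay the same or decrease.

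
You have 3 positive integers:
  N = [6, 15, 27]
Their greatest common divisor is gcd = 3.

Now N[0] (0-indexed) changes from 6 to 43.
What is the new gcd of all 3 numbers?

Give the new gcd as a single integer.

Numbers: [6, 15, 27], gcd = 3
Change: index 0, 6 -> 43
gcd of the OTHER numbers (without index 0): gcd([15, 27]) = 3
New gcd = gcd(g_others, new_val) = gcd(3, 43) = 1

Answer: 1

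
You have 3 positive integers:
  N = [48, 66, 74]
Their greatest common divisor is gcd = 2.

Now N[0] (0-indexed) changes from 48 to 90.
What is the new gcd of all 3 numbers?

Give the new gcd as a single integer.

Numbers: [48, 66, 74], gcd = 2
Change: index 0, 48 -> 90
gcd of the OTHER numbers (without index 0): gcd([66, 74]) = 2
New gcd = gcd(g_others, new_val) = gcd(2, 90) = 2

Answer: 2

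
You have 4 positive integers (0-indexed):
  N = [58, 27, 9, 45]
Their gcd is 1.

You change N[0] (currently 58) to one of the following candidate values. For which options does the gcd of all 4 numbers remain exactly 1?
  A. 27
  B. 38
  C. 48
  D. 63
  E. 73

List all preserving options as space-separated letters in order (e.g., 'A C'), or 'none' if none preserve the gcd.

Answer: B E

Derivation:
Old gcd = 1; gcd of others (without N[0]) = 9
New gcd for candidate v: gcd(9, v). Preserves old gcd iff gcd(9, v) = 1.
  Option A: v=27, gcd(9,27)=9 -> changes
  Option B: v=38, gcd(9,38)=1 -> preserves
  Option C: v=48, gcd(9,48)=3 -> changes
  Option D: v=63, gcd(9,63)=9 -> changes
  Option E: v=73, gcd(9,73)=1 -> preserves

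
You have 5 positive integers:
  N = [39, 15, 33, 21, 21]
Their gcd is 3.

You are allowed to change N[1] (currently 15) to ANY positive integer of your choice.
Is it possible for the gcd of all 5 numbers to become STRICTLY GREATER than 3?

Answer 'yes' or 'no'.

Answer: no

Derivation:
Current gcd = 3
gcd of all OTHER numbers (without N[1]=15): gcd([39, 33, 21, 21]) = 3
The new gcd after any change is gcd(3, new_value).
This can be at most 3.
Since 3 = old gcd 3, the gcd can only stay the same or decrease.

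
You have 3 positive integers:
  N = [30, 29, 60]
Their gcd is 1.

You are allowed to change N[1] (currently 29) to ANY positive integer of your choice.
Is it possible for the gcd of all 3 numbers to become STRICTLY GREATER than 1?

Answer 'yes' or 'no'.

Current gcd = 1
gcd of all OTHER numbers (without N[1]=29): gcd([30, 60]) = 30
The new gcd after any change is gcd(30, new_value).
This can be at most 30.
Since 30 > old gcd 1, the gcd CAN increase (e.g., set N[1] = 30).

Answer: yes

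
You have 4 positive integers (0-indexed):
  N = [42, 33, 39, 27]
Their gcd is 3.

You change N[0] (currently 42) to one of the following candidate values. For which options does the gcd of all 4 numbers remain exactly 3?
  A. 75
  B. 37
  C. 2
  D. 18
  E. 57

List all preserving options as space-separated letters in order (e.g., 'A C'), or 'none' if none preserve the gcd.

Old gcd = 3; gcd of others (without N[0]) = 3
New gcd for candidate v: gcd(3, v). Preserves old gcd iff gcd(3, v) = 3.
  Option A: v=75, gcd(3,75)=3 -> preserves
  Option B: v=37, gcd(3,37)=1 -> changes
  Option C: v=2, gcd(3,2)=1 -> changes
  Option D: v=18, gcd(3,18)=3 -> preserves
  Option E: v=57, gcd(3,57)=3 -> preserves

Answer: A D E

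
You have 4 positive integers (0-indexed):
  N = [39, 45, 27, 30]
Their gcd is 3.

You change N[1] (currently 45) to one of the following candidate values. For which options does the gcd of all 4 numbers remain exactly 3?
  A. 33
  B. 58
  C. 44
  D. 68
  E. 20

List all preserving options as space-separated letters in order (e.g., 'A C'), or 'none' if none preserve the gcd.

Old gcd = 3; gcd of others (without N[1]) = 3
New gcd for candidate v: gcd(3, v). Preserves old gcd iff gcd(3, v) = 3.
  Option A: v=33, gcd(3,33)=3 -> preserves
  Option B: v=58, gcd(3,58)=1 -> changes
  Option C: v=44, gcd(3,44)=1 -> changes
  Option D: v=68, gcd(3,68)=1 -> changes
  Option E: v=20, gcd(3,20)=1 -> changes

Answer: A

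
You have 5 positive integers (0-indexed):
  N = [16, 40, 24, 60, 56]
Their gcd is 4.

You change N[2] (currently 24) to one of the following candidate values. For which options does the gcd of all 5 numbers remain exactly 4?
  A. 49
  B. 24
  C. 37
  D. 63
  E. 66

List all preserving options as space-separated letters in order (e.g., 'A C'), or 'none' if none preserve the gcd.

Old gcd = 4; gcd of others (without N[2]) = 4
New gcd for candidate v: gcd(4, v). Preserves old gcd iff gcd(4, v) = 4.
  Option A: v=49, gcd(4,49)=1 -> changes
  Option B: v=24, gcd(4,24)=4 -> preserves
  Option C: v=37, gcd(4,37)=1 -> changes
  Option D: v=63, gcd(4,63)=1 -> changes
  Option E: v=66, gcd(4,66)=2 -> changes

Answer: B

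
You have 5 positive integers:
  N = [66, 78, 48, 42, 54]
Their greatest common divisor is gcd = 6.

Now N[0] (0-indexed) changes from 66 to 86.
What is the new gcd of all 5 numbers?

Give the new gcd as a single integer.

Answer: 2

Derivation:
Numbers: [66, 78, 48, 42, 54], gcd = 6
Change: index 0, 66 -> 86
gcd of the OTHER numbers (without index 0): gcd([78, 48, 42, 54]) = 6
New gcd = gcd(g_others, new_val) = gcd(6, 86) = 2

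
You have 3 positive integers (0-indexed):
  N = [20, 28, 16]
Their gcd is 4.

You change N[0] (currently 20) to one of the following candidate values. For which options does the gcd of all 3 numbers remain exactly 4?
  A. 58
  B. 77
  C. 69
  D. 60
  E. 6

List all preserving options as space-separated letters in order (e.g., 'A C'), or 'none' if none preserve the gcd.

Answer: D

Derivation:
Old gcd = 4; gcd of others (without N[0]) = 4
New gcd for candidate v: gcd(4, v). Preserves old gcd iff gcd(4, v) = 4.
  Option A: v=58, gcd(4,58)=2 -> changes
  Option B: v=77, gcd(4,77)=1 -> changes
  Option C: v=69, gcd(4,69)=1 -> changes
  Option D: v=60, gcd(4,60)=4 -> preserves
  Option E: v=6, gcd(4,6)=2 -> changes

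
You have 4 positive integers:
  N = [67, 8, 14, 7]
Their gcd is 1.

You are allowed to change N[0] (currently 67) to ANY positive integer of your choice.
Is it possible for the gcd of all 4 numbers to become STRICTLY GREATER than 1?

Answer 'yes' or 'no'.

Current gcd = 1
gcd of all OTHER numbers (without N[0]=67): gcd([8, 14, 7]) = 1
The new gcd after any change is gcd(1, new_value).
This can be at most 1.
Since 1 = old gcd 1, the gcd can only stay the same or decrease.

Answer: no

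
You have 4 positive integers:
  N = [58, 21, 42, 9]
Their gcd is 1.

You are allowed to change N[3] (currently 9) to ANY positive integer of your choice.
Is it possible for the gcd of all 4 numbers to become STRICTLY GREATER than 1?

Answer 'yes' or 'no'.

Current gcd = 1
gcd of all OTHER numbers (without N[3]=9): gcd([58, 21, 42]) = 1
The new gcd after any change is gcd(1, new_value).
This can be at most 1.
Since 1 = old gcd 1, the gcd can only stay the same or decrease.

Answer: no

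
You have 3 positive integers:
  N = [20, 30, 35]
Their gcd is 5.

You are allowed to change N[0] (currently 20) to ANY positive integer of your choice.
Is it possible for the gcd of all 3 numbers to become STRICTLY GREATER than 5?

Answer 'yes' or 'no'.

Answer: no

Derivation:
Current gcd = 5
gcd of all OTHER numbers (without N[0]=20): gcd([30, 35]) = 5
The new gcd after any change is gcd(5, new_value).
This can be at most 5.
Since 5 = old gcd 5, the gcd can only stay the same or decrease.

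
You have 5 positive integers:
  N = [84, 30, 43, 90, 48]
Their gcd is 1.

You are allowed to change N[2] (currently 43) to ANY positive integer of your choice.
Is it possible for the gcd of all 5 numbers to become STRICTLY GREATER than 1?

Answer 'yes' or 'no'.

Current gcd = 1
gcd of all OTHER numbers (without N[2]=43): gcd([84, 30, 90, 48]) = 6
The new gcd after any change is gcd(6, new_value).
This can be at most 6.
Since 6 > old gcd 1, the gcd CAN increase (e.g., set N[2] = 6).

Answer: yes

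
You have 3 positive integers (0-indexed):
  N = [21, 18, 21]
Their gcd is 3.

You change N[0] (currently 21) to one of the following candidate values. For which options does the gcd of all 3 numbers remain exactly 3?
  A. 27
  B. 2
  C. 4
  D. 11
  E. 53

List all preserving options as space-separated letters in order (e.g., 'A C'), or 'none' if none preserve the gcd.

Answer: A

Derivation:
Old gcd = 3; gcd of others (without N[0]) = 3
New gcd for candidate v: gcd(3, v). Preserves old gcd iff gcd(3, v) = 3.
  Option A: v=27, gcd(3,27)=3 -> preserves
  Option B: v=2, gcd(3,2)=1 -> changes
  Option C: v=4, gcd(3,4)=1 -> changes
  Option D: v=11, gcd(3,11)=1 -> changes
  Option E: v=53, gcd(3,53)=1 -> changes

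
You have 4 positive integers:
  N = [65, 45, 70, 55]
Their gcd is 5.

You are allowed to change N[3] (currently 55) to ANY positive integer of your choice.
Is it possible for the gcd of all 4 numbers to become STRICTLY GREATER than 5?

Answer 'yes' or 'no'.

Current gcd = 5
gcd of all OTHER numbers (without N[3]=55): gcd([65, 45, 70]) = 5
The new gcd after any change is gcd(5, new_value).
This can be at most 5.
Since 5 = old gcd 5, the gcd can only stay the same or decrease.

Answer: no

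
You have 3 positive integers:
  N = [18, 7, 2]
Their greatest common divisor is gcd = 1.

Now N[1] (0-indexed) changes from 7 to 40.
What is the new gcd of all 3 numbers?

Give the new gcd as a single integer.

Answer: 2

Derivation:
Numbers: [18, 7, 2], gcd = 1
Change: index 1, 7 -> 40
gcd of the OTHER numbers (without index 1): gcd([18, 2]) = 2
New gcd = gcd(g_others, new_val) = gcd(2, 40) = 2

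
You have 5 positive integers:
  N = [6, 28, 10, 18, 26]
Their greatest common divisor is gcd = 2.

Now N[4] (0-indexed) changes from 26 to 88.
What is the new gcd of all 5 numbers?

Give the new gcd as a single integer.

Numbers: [6, 28, 10, 18, 26], gcd = 2
Change: index 4, 26 -> 88
gcd of the OTHER numbers (without index 4): gcd([6, 28, 10, 18]) = 2
New gcd = gcd(g_others, new_val) = gcd(2, 88) = 2

Answer: 2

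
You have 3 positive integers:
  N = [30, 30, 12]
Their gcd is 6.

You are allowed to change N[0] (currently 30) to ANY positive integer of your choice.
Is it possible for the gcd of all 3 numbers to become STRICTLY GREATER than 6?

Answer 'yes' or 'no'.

Answer: no

Derivation:
Current gcd = 6
gcd of all OTHER numbers (without N[0]=30): gcd([30, 12]) = 6
The new gcd after any change is gcd(6, new_value).
This can be at most 6.
Since 6 = old gcd 6, the gcd can only stay the same or decrease.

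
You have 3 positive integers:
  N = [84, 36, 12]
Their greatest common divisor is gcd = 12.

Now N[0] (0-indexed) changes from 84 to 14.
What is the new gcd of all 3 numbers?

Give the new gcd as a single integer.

Numbers: [84, 36, 12], gcd = 12
Change: index 0, 84 -> 14
gcd of the OTHER numbers (without index 0): gcd([36, 12]) = 12
New gcd = gcd(g_others, new_val) = gcd(12, 14) = 2

Answer: 2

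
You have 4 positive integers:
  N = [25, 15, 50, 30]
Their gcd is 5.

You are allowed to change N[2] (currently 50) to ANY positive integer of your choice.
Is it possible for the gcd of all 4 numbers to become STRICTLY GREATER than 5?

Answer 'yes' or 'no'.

Answer: no

Derivation:
Current gcd = 5
gcd of all OTHER numbers (without N[2]=50): gcd([25, 15, 30]) = 5
The new gcd after any change is gcd(5, new_value).
This can be at most 5.
Since 5 = old gcd 5, the gcd can only stay the same or decrease.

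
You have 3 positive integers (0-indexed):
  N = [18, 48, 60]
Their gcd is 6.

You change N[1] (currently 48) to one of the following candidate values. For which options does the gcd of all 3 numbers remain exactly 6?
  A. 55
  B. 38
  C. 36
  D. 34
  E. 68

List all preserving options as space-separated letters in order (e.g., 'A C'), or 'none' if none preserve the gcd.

Answer: C

Derivation:
Old gcd = 6; gcd of others (without N[1]) = 6
New gcd for candidate v: gcd(6, v). Preserves old gcd iff gcd(6, v) = 6.
  Option A: v=55, gcd(6,55)=1 -> changes
  Option B: v=38, gcd(6,38)=2 -> changes
  Option C: v=36, gcd(6,36)=6 -> preserves
  Option D: v=34, gcd(6,34)=2 -> changes
  Option E: v=68, gcd(6,68)=2 -> changes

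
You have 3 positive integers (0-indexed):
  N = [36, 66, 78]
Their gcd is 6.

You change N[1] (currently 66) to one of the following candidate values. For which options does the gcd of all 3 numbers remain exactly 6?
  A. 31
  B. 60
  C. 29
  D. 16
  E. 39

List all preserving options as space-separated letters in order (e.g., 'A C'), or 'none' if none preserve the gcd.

Old gcd = 6; gcd of others (without N[1]) = 6
New gcd for candidate v: gcd(6, v). Preserves old gcd iff gcd(6, v) = 6.
  Option A: v=31, gcd(6,31)=1 -> changes
  Option B: v=60, gcd(6,60)=6 -> preserves
  Option C: v=29, gcd(6,29)=1 -> changes
  Option D: v=16, gcd(6,16)=2 -> changes
  Option E: v=39, gcd(6,39)=3 -> changes

Answer: B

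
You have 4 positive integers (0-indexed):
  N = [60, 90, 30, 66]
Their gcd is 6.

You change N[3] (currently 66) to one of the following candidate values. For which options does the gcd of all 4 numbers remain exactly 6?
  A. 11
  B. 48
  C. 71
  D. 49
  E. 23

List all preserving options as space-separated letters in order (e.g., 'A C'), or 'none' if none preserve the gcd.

Answer: B

Derivation:
Old gcd = 6; gcd of others (without N[3]) = 30
New gcd for candidate v: gcd(30, v). Preserves old gcd iff gcd(30, v) = 6.
  Option A: v=11, gcd(30,11)=1 -> changes
  Option B: v=48, gcd(30,48)=6 -> preserves
  Option C: v=71, gcd(30,71)=1 -> changes
  Option D: v=49, gcd(30,49)=1 -> changes
  Option E: v=23, gcd(30,23)=1 -> changes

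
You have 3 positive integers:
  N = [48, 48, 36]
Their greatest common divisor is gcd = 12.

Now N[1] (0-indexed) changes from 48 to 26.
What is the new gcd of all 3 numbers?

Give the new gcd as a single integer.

Numbers: [48, 48, 36], gcd = 12
Change: index 1, 48 -> 26
gcd of the OTHER numbers (without index 1): gcd([48, 36]) = 12
New gcd = gcd(g_others, new_val) = gcd(12, 26) = 2

Answer: 2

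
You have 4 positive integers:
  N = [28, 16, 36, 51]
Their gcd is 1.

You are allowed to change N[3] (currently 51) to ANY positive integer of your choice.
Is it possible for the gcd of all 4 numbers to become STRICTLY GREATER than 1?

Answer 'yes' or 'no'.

Current gcd = 1
gcd of all OTHER numbers (without N[3]=51): gcd([28, 16, 36]) = 4
The new gcd after any change is gcd(4, new_value).
This can be at most 4.
Since 4 > old gcd 1, the gcd CAN increase (e.g., set N[3] = 4).

Answer: yes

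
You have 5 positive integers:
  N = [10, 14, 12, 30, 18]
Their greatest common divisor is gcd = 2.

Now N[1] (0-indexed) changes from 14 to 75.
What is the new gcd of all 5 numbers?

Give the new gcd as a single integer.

Answer: 1

Derivation:
Numbers: [10, 14, 12, 30, 18], gcd = 2
Change: index 1, 14 -> 75
gcd of the OTHER numbers (without index 1): gcd([10, 12, 30, 18]) = 2
New gcd = gcd(g_others, new_val) = gcd(2, 75) = 1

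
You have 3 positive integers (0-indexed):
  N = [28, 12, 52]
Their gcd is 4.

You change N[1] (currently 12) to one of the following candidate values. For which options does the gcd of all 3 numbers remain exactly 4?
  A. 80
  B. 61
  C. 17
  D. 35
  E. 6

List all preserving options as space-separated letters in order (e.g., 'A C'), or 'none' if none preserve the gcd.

Old gcd = 4; gcd of others (without N[1]) = 4
New gcd for candidate v: gcd(4, v). Preserves old gcd iff gcd(4, v) = 4.
  Option A: v=80, gcd(4,80)=4 -> preserves
  Option B: v=61, gcd(4,61)=1 -> changes
  Option C: v=17, gcd(4,17)=1 -> changes
  Option D: v=35, gcd(4,35)=1 -> changes
  Option E: v=6, gcd(4,6)=2 -> changes

Answer: A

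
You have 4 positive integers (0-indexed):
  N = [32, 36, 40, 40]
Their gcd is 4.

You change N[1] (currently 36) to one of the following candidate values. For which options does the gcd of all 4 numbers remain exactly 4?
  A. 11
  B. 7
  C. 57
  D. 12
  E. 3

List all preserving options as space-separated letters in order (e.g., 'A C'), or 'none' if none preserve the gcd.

Answer: D

Derivation:
Old gcd = 4; gcd of others (without N[1]) = 8
New gcd for candidate v: gcd(8, v). Preserves old gcd iff gcd(8, v) = 4.
  Option A: v=11, gcd(8,11)=1 -> changes
  Option B: v=7, gcd(8,7)=1 -> changes
  Option C: v=57, gcd(8,57)=1 -> changes
  Option D: v=12, gcd(8,12)=4 -> preserves
  Option E: v=3, gcd(8,3)=1 -> changes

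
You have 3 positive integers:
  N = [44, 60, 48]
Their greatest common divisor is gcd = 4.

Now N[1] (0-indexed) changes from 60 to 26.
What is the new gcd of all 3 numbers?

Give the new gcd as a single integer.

Numbers: [44, 60, 48], gcd = 4
Change: index 1, 60 -> 26
gcd of the OTHER numbers (without index 1): gcd([44, 48]) = 4
New gcd = gcd(g_others, new_val) = gcd(4, 26) = 2

Answer: 2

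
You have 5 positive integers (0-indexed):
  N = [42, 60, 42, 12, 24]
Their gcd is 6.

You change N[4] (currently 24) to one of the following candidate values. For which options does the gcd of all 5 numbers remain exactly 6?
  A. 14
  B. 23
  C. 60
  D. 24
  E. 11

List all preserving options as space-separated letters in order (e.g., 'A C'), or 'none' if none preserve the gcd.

Old gcd = 6; gcd of others (without N[4]) = 6
New gcd for candidate v: gcd(6, v). Preserves old gcd iff gcd(6, v) = 6.
  Option A: v=14, gcd(6,14)=2 -> changes
  Option B: v=23, gcd(6,23)=1 -> changes
  Option C: v=60, gcd(6,60)=6 -> preserves
  Option D: v=24, gcd(6,24)=6 -> preserves
  Option E: v=11, gcd(6,11)=1 -> changes

Answer: C D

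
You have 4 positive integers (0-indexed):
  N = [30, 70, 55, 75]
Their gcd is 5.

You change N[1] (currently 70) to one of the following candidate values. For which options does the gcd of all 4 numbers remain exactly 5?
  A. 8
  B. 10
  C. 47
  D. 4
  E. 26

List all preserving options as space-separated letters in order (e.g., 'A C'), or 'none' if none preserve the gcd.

Answer: B

Derivation:
Old gcd = 5; gcd of others (without N[1]) = 5
New gcd for candidate v: gcd(5, v). Preserves old gcd iff gcd(5, v) = 5.
  Option A: v=8, gcd(5,8)=1 -> changes
  Option B: v=10, gcd(5,10)=5 -> preserves
  Option C: v=47, gcd(5,47)=1 -> changes
  Option D: v=4, gcd(5,4)=1 -> changes
  Option E: v=26, gcd(5,26)=1 -> changes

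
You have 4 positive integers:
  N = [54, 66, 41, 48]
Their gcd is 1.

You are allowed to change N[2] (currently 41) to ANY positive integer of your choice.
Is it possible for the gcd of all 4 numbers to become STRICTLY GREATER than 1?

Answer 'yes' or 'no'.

Current gcd = 1
gcd of all OTHER numbers (without N[2]=41): gcd([54, 66, 48]) = 6
The new gcd after any change is gcd(6, new_value).
This can be at most 6.
Since 6 > old gcd 1, the gcd CAN increase (e.g., set N[2] = 6).

Answer: yes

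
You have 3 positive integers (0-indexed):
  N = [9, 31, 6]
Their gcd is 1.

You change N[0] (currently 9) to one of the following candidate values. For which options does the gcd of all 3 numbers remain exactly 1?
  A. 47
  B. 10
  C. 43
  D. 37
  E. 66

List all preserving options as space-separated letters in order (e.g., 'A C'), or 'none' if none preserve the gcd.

Answer: A B C D E

Derivation:
Old gcd = 1; gcd of others (without N[0]) = 1
New gcd for candidate v: gcd(1, v). Preserves old gcd iff gcd(1, v) = 1.
  Option A: v=47, gcd(1,47)=1 -> preserves
  Option B: v=10, gcd(1,10)=1 -> preserves
  Option C: v=43, gcd(1,43)=1 -> preserves
  Option D: v=37, gcd(1,37)=1 -> preserves
  Option E: v=66, gcd(1,66)=1 -> preserves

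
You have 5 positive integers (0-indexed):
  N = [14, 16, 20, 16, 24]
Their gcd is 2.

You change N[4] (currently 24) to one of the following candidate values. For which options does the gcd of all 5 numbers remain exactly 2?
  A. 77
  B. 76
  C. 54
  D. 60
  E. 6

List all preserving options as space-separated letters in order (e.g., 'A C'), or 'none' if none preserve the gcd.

Answer: B C D E

Derivation:
Old gcd = 2; gcd of others (without N[4]) = 2
New gcd for candidate v: gcd(2, v). Preserves old gcd iff gcd(2, v) = 2.
  Option A: v=77, gcd(2,77)=1 -> changes
  Option B: v=76, gcd(2,76)=2 -> preserves
  Option C: v=54, gcd(2,54)=2 -> preserves
  Option D: v=60, gcd(2,60)=2 -> preserves
  Option E: v=6, gcd(2,6)=2 -> preserves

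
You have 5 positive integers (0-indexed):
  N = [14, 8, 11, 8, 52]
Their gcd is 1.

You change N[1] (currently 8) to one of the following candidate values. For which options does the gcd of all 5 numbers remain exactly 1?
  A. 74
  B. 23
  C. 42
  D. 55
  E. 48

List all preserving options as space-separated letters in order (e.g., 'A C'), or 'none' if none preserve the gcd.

Old gcd = 1; gcd of others (without N[1]) = 1
New gcd for candidate v: gcd(1, v). Preserves old gcd iff gcd(1, v) = 1.
  Option A: v=74, gcd(1,74)=1 -> preserves
  Option B: v=23, gcd(1,23)=1 -> preserves
  Option C: v=42, gcd(1,42)=1 -> preserves
  Option D: v=55, gcd(1,55)=1 -> preserves
  Option E: v=48, gcd(1,48)=1 -> preserves

Answer: A B C D E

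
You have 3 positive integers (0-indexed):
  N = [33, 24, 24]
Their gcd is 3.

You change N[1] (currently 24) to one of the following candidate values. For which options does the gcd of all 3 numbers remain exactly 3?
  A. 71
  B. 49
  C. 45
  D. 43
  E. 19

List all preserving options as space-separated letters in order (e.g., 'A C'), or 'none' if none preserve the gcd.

Answer: C

Derivation:
Old gcd = 3; gcd of others (without N[1]) = 3
New gcd for candidate v: gcd(3, v). Preserves old gcd iff gcd(3, v) = 3.
  Option A: v=71, gcd(3,71)=1 -> changes
  Option B: v=49, gcd(3,49)=1 -> changes
  Option C: v=45, gcd(3,45)=3 -> preserves
  Option D: v=43, gcd(3,43)=1 -> changes
  Option E: v=19, gcd(3,19)=1 -> changes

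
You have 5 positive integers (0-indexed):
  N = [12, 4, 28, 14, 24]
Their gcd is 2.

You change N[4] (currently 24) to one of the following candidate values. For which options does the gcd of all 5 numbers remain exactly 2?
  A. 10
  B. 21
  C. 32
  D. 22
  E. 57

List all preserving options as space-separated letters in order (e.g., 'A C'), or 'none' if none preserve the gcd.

Answer: A C D

Derivation:
Old gcd = 2; gcd of others (without N[4]) = 2
New gcd for candidate v: gcd(2, v). Preserves old gcd iff gcd(2, v) = 2.
  Option A: v=10, gcd(2,10)=2 -> preserves
  Option B: v=21, gcd(2,21)=1 -> changes
  Option C: v=32, gcd(2,32)=2 -> preserves
  Option D: v=22, gcd(2,22)=2 -> preserves
  Option E: v=57, gcd(2,57)=1 -> changes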